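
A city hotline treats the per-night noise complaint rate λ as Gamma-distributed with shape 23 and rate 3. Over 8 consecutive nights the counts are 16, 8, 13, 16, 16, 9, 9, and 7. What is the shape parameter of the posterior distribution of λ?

117

Total count: 16 + 8 + 13 + 16 + 16 + 9 + 9 + 7 = 94.
Total exposure: 8 nights.
Conjugate update: add total count to the shape and total exposure to the rate, giving Gamma(117, 11).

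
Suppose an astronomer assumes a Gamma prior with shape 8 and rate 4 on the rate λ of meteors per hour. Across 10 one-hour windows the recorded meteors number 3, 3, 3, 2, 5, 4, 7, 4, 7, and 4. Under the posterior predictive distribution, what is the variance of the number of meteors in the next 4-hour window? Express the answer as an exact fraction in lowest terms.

Total count: 3 + 3 + 3 + 2 + 5 + 4 + 7 + 4 + 7 + 4 = 42.
Total exposure: 10 hours.
Posterior: α' = 8 + 42 = 50, β' = 4 + 10 = 14.
The posterior predictive for a window of length T is Negative Binomial with variance T·α'·(β'+T)/β'² = 4·50·18/196 = 900/49.

900/49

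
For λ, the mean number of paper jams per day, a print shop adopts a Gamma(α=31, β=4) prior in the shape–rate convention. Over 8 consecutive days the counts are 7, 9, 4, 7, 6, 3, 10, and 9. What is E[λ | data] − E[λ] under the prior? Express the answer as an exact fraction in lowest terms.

Total count: 7 + 9 + 4 + 7 + 6 + 3 + 10 + 9 = 55.
Total exposure: 8 days.
Conjugate update: add total count to the shape and total exposure to the rate, giving Gamma(86, 12).
Posterior mean = 86/12 = 43/6; prior mean = 31/4 = 31/4. Difference = 43/6 − 31/4 = -7/12.

-7/12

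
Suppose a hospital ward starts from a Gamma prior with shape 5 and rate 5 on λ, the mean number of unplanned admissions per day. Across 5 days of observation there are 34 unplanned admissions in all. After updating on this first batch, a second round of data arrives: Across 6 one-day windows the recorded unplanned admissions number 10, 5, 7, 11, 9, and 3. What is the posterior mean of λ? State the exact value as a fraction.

21/4

Total count 34 over total exposure 5 days.
After the first batch: Gamma(5 + 34, 5 + 5) = Gamma(39, 10).
Total count: 10 + 5 + 7 + 11 + 9 + 3 = 45.
Total exposure: 6 days.
After the second batch: Gamma(39 + 45, 10 + 6) = Gamma(84, 16).
Posterior mean = α'/β' = 84/16 = 21/4.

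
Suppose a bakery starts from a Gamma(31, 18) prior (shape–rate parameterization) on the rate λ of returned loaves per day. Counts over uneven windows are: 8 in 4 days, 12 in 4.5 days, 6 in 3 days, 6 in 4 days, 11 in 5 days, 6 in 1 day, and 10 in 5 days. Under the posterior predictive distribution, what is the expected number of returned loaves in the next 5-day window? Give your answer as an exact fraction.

900/89

Total count: 8 + 12 + 6 + 6 + 11 + 6 + 10 = 59.
Total exposure: 4 + 4.5 + 3 + 4 + 5 + 1 + 5 = 26.5 days.
Conjugate update: add total count to the shape and total exposure to the rate, giving Gamma(90, 89/2).
Predictive mean over a 5-day window = T·E[λ|data] = 5·90/(89/2) = 900/89.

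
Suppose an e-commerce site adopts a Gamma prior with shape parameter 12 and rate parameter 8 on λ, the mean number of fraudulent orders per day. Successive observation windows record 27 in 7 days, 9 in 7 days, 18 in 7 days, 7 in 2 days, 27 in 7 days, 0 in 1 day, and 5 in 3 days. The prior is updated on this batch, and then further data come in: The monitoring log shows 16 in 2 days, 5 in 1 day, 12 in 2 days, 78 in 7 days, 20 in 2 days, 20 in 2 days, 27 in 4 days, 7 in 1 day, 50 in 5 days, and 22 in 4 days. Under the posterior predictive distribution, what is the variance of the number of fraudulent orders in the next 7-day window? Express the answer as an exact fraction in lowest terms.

Total count: 27 + 9 + 18 + 7 + 27 + 0 + 5 = 93.
Total exposure: 7 + 7 + 7 + 2 + 7 + 1 + 3 = 34 days.
After the first batch: Gamma(12 + 93, 8 + 34) = Gamma(105, 42).
Total count: 16 + 5 + 12 + 78 + 20 + 20 + 27 + 7 + 50 + 22 = 257.
Total exposure: 2 + 1 + 2 + 7 + 2 + 2 + 4 + 1 + 5 + 4 = 30 days.
After the second batch: Gamma(105 + 257, 42 + 30) = Gamma(362, 72).
The posterior predictive for a window of length T is Negative Binomial with variance T·α'·(β'+T)/β'² = 7·362·79/5184 = 100093/2592.

100093/2592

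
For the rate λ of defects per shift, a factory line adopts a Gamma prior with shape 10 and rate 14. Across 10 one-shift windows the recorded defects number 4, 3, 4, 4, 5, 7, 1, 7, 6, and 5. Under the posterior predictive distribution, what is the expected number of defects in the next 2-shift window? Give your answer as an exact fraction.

Total count: 4 + 3 + 4 + 4 + 5 + 7 + 1 + 7 + 6 + 5 = 46.
Total exposure: 10 shifts.
The Gamma prior is conjugate for the Poisson rate, so λ | data ~ Gamma(10+46, 14+10) = Gamma(56, 24).
Predictive mean over a 2-shift window = T·E[λ|data] = 2·56/24 = 14/3.

14/3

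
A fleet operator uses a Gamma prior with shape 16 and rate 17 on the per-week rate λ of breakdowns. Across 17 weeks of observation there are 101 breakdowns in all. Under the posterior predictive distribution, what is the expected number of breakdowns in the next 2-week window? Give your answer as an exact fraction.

117/17

Total count 101 over total exposure 17 weeks.
Posterior: α' = 16 + 101 = 117, β' = 17 + 17 = 34.
Predictive mean over a 2-week window = T·E[λ|data] = 2·117/34 = 117/17.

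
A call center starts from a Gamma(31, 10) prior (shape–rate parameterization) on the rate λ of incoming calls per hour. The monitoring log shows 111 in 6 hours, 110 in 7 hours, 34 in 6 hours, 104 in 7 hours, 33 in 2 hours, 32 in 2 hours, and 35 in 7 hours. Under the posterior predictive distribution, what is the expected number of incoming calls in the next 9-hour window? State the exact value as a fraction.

4410/47

Total count: 111 + 110 + 34 + 104 + 33 + 32 + 35 = 459.
Total exposure: 6 + 7 + 6 + 7 + 2 + 2 + 7 = 37 hours.
The Gamma prior is conjugate for the Poisson rate, so λ | data ~ Gamma(31+459, 10+37) = Gamma(490, 47).
Predictive mean over a 9-hour window = T·E[λ|data] = 9·490/47 = 4410/47.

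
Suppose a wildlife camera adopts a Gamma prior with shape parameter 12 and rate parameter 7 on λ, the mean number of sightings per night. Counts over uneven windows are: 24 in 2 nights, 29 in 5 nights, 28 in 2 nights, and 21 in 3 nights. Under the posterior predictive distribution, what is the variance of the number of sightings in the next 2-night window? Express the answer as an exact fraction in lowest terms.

252/19

Total count: 24 + 29 + 28 + 21 = 102.
Total exposure: 2 + 5 + 2 + 3 = 12 nights.
Posterior: α' = 12 + 102 = 114, β' = 7 + 12 = 19.
The posterior predictive for a window of length T is Negative Binomial with variance T·α'·(β'+T)/β'² = 2·114·21/361 = 252/19.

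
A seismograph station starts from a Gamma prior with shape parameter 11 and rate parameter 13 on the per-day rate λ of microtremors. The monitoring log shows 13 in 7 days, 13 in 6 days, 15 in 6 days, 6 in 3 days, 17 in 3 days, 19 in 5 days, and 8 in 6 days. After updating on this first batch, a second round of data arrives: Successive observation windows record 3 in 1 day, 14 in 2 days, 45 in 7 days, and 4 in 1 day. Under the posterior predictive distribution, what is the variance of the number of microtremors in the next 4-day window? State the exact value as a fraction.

896/75

Total count: 13 + 13 + 15 + 6 + 17 + 19 + 8 = 91.
Total exposure: 7 + 6 + 6 + 3 + 3 + 5 + 6 = 36 days.
After the first batch: Gamma(11 + 91, 13 + 36) = Gamma(102, 49).
Total count: 3 + 14 + 45 + 4 = 66.
Total exposure: 1 + 2 + 7 + 1 = 11 days.
After the second batch: Gamma(102 + 66, 49 + 11) = Gamma(168, 60).
The posterior predictive for a window of length T is Negative Binomial with variance T·α'·(β'+T)/β'² = 4·168·64/3600 = 896/75.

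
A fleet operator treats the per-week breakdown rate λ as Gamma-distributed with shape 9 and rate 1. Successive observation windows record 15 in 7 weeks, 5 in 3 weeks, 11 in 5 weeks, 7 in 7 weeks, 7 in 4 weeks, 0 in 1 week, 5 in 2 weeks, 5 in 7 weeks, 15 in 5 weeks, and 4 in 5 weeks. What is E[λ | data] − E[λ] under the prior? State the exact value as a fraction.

-340/47

Total count: 15 + 5 + 11 + 7 + 7 + 0 + 5 + 5 + 15 + 4 = 74.
Total exposure: 7 + 3 + 5 + 7 + 4 + 1 + 2 + 7 + 5 + 5 = 46 weeks.
Posterior: α' = 9 + 74 = 83, β' = 1 + 46 = 47.
Posterior mean = 83/47 = 83/47; prior mean = 9/1 = 9. Difference = 83/47 − 9 = -340/47.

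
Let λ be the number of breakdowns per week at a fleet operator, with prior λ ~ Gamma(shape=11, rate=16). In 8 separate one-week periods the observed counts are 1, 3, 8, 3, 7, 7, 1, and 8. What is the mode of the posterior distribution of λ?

2

Total count: 1 + 3 + 8 + 3 + 7 + 7 + 1 + 8 = 38.
Total exposure: 8 weeks.
The Gamma prior is conjugate for the Poisson rate, so λ | data ~ Gamma(11+38, 16+8) = Gamma(49, 24).
Posterior mode = (α'−1)/β' = 48/24 = 2.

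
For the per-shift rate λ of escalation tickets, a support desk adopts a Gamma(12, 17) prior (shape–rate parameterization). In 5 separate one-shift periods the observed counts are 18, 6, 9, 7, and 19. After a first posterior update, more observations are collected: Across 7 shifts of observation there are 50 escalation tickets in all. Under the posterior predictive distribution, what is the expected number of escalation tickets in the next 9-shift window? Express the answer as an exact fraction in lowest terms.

Total count: 18 + 6 + 9 + 7 + 19 = 59.
Total exposure: 5 shifts.
After the first batch: Gamma(12 + 59, 17 + 5) = Gamma(71, 22).
Total count 50 over total exposure 7 shifts.
After the second batch: Gamma(71 + 50, 22 + 7) = Gamma(121, 29).
Predictive mean over a 9-shift window = T·E[λ|data] = 9·121/29 = 1089/29.

1089/29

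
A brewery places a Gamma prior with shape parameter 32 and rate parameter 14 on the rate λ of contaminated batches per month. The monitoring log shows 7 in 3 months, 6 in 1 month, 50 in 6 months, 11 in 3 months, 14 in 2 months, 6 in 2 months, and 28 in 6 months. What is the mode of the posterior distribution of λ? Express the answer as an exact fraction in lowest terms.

153/37

Total count: 7 + 6 + 50 + 11 + 14 + 6 + 28 = 122.
Total exposure: 3 + 1 + 6 + 3 + 2 + 2 + 6 = 23 months.
By Gamma–Poisson conjugacy, the posterior is Gamma(α + Σx, β + Σt) = Gamma(32 + 122, 14 + 23) = Gamma(154, 37).
Posterior mode = (α'−1)/β' = 153/37.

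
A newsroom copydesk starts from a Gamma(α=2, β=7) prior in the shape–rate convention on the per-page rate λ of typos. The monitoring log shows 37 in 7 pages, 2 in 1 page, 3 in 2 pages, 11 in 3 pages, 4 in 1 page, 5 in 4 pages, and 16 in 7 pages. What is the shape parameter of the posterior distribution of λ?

80

Total count: 37 + 2 + 3 + 11 + 4 + 5 + 16 = 78.
Total exposure: 7 + 1 + 2 + 3 + 1 + 4 + 7 = 25 pages.
Gamma(α, β) with Poisson data over total exposure Σt gives posterior Gamma(α+Σx, β+Σt) = Gamma(80, 32).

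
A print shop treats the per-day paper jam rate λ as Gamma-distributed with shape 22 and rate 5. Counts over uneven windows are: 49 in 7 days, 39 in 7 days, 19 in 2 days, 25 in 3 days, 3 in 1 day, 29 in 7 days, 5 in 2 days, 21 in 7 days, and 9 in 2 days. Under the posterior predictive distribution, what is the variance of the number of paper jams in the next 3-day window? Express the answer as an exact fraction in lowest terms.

30498/1849

Total count: 49 + 39 + 19 + 25 + 3 + 29 + 5 + 21 + 9 = 199.
Total exposure: 7 + 7 + 2 + 3 + 1 + 7 + 2 + 7 + 2 = 38 days.
By Gamma–Poisson conjugacy, the posterior is Gamma(α + Σx, β + Σt) = Gamma(22 + 199, 5 + 38) = Gamma(221, 43).
The posterior predictive for a window of length T is Negative Binomial with variance T·α'·(β'+T)/β'² = 3·221·46/1849 = 30498/1849.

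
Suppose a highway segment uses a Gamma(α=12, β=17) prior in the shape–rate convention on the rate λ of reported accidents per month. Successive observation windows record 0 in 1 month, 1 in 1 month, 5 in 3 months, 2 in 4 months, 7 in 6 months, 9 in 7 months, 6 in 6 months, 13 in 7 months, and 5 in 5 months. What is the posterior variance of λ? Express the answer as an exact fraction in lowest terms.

20/1083

Total count: 0 + 1 + 5 + 2 + 7 + 9 + 6 + 13 + 5 = 48.
Total exposure: 1 + 1 + 3 + 4 + 6 + 7 + 6 + 7 + 5 = 40 months.
By Gamma–Poisson conjugacy, the posterior is Gamma(α + Σx, β + Σt) = Gamma(12 + 48, 17 + 40) = Gamma(60, 57).
Posterior variance = α'/β'² = 60/3249 = 20/1083.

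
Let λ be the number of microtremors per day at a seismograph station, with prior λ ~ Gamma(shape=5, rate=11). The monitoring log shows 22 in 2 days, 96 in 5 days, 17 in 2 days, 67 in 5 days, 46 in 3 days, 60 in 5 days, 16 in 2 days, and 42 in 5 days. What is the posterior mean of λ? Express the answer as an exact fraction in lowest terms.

371/40

Total count: 22 + 96 + 17 + 67 + 46 + 60 + 16 + 42 = 366.
Total exposure: 2 + 5 + 2 + 5 + 3 + 5 + 2 + 5 = 29 days.
Gamma(α, β) with Poisson data over total exposure Σt gives posterior Gamma(α+Σx, β+Σt) = Gamma(371, 40).
Posterior mean = α'/β' = 371/40.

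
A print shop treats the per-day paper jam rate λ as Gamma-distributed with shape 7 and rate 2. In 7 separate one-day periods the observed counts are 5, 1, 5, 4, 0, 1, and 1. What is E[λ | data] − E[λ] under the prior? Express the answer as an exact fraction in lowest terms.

Total count: 5 + 1 + 5 + 4 + 0 + 1 + 1 = 17.
Total exposure: 7 days.
Gamma(α, β) with Poisson data over total exposure Σt gives posterior Gamma(α+Σx, β+Σt) = Gamma(24, 9).
Posterior mean = 24/9 = 8/3; prior mean = 7/2 = 7/2. Difference = 8/3 − 7/2 = -5/6.

-5/6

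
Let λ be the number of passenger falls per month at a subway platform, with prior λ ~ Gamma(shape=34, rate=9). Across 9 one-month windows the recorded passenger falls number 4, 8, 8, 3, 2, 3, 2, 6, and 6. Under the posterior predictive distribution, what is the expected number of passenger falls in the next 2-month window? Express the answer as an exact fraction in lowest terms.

Total count: 4 + 8 + 8 + 3 + 2 + 3 + 2 + 6 + 6 = 42.
Total exposure: 9 months.
Posterior: α' = 34 + 42 = 76, β' = 9 + 9 = 18.
Predictive mean over a 2-month window = T·E[λ|data] = 2·76/18 = 76/9.

76/9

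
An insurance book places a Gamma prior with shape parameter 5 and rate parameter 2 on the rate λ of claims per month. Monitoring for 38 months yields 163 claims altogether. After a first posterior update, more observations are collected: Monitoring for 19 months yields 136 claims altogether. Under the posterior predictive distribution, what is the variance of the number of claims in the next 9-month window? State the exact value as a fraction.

Total count 163 over total exposure 38 months.
After the first batch: Gamma(5 + 163, 2 + 38) = Gamma(168, 40).
Total count 136 over total exposure 19 months.
After the second batch: Gamma(168 + 136, 40 + 19) = Gamma(304, 59).
The posterior predictive for a window of length T is Negative Binomial with variance T·α'·(β'+T)/β'² = 9·304·68/3481 = 186048/3481.

186048/3481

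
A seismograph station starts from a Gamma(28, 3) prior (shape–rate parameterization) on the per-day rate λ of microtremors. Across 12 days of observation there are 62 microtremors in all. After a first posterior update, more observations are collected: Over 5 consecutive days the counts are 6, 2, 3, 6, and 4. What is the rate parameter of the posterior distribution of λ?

Total count 62 over total exposure 12 days.
After the first batch: Gamma(28 + 62, 3 + 12) = Gamma(90, 15).
Total count: 6 + 2 + 3 + 6 + 4 = 21.
Total exposure: 5 days.
After the second batch: Gamma(90 + 21, 15 + 5) = Gamma(111, 20).

20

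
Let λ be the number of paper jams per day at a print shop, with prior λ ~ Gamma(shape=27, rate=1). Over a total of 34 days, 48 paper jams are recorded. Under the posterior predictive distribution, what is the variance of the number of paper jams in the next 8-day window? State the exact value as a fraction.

Total count 48 over total exposure 34 days.
The Gamma prior is conjugate for the Poisson rate, so λ | data ~ Gamma(27+48, 1+34) = Gamma(75, 35).
The posterior predictive for a window of length T is Negative Binomial with variance T·α'·(β'+T)/β'² = 8·75·43/1225 = 1032/49.

1032/49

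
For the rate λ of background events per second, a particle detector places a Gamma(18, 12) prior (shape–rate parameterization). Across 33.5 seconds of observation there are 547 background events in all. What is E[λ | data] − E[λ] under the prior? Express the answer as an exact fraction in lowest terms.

Total count 547 over total exposure 33.5 seconds.
The Gamma prior is conjugate for the Poisson rate, so λ | data ~ Gamma(18+547, 12+33.5) = Gamma(565, 91/2).
Posterior mean = 565/(91/2) = 1130/91; prior mean = 18/12 = 3/2. Difference = 1130/91 − 3/2 = 1987/182.

1987/182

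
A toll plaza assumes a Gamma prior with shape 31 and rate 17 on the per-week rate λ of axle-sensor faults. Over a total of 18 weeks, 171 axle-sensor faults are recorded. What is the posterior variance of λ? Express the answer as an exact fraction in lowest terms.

Total count 171 over total exposure 18 weeks.
The Gamma prior is conjugate for the Poisson rate, so λ | data ~ Gamma(31+171, 17+18) = Gamma(202, 35).
Posterior variance = α'/β'² = 202/1225.

202/1225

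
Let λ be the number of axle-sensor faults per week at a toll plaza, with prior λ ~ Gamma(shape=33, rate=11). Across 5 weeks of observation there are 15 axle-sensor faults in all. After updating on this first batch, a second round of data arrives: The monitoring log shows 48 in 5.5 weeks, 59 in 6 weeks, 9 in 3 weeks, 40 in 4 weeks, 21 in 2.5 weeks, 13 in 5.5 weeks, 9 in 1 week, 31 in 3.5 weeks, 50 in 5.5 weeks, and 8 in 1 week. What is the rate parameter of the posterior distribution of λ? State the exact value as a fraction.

107/2

Total count 15 over total exposure 5 weeks.
After the first batch: Gamma(33 + 15, 11 + 5) = Gamma(48, 16).
Total count: 48 + 59 + 9 + 40 + 21 + 13 + 9 + 31 + 50 + 8 = 288.
Total exposure: 5.5 + 6 + 3 + 4 + 2.5 + 5.5 + 1 + 3.5 + 5.5 + 1 = 37.5 weeks.
After the second batch: Gamma(48 + 288, 16 + 37.5) = Gamma(336, 107/2).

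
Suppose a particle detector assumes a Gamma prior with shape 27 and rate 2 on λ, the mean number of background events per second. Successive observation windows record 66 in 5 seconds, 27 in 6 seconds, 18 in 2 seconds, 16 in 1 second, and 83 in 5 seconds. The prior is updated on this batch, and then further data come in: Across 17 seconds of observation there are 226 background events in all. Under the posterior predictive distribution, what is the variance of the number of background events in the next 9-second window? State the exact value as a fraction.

Total count: 66 + 27 + 18 + 16 + 83 = 210.
Total exposure: 5 + 6 + 2 + 1 + 5 = 19 seconds.
After the first batch: Gamma(27 + 210, 2 + 19) = Gamma(237, 21).
Total count 226 over total exposure 17 seconds.
After the second batch: Gamma(237 + 226, 21 + 17) = Gamma(463, 38).
The posterior predictive for a window of length T is Negative Binomial with variance T·α'·(β'+T)/β'² = 9·463·47/1444 = 195849/1444.

195849/1444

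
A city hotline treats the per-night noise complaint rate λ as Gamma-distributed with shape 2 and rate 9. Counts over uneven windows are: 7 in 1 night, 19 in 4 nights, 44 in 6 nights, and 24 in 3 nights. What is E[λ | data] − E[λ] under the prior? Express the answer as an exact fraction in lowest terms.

818/207

Total count: 7 + 19 + 44 + 24 = 94.
Total exposure: 1 + 4 + 6 + 3 = 14 nights.
Conjugate update: add total count to the shape and total exposure to the rate, giving Gamma(96, 23).
Posterior mean = 96/23 = 96/23; prior mean = 2/9 = 2/9. Difference = 96/23 − 2/9 = 818/207.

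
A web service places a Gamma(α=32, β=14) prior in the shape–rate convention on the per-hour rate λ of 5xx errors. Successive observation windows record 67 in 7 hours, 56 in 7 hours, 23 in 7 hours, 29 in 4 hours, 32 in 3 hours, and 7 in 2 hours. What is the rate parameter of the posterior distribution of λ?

44

Total count: 67 + 56 + 23 + 29 + 32 + 7 = 214.
Total exposure: 7 + 7 + 7 + 4 + 3 + 2 = 30 hours.
By Gamma–Poisson conjugacy, the posterior is Gamma(α + Σx, β + Σt) = Gamma(32 + 214, 14 + 30) = Gamma(246, 44).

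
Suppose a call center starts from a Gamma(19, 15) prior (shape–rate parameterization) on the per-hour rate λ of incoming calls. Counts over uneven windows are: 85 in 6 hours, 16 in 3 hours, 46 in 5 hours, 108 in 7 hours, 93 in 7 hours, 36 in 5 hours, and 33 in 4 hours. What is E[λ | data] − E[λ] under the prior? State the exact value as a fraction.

Total count: 85 + 16 + 46 + 108 + 93 + 36 + 33 = 417.
Total exposure: 6 + 3 + 5 + 7 + 7 + 5 + 4 = 37 hours.
The Gamma prior is conjugate for the Poisson rate, so λ | data ~ Gamma(19+417, 15+37) = Gamma(436, 52).
Posterior mean = 436/52 = 109/13; prior mean = 19/15 = 19/15. Difference = 109/13 − 19/15 = 1388/195.

1388/195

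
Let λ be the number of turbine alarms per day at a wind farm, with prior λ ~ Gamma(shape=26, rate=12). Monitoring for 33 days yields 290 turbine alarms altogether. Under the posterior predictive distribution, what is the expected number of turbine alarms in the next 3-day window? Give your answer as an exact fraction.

Total count 290 over total exposure 33 days.
The Gamma prior is conjugate for the Poisson rate, so λ | data ~ Gamma(26+290, 12+33) = Gamma(316, 45).
Predictive mean over a 3-day window = T·E[λ|data] = 3·316/45 = 316/15.

316/15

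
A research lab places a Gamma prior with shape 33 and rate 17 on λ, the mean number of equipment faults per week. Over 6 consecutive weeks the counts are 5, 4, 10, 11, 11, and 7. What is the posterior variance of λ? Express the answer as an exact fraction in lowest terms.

81/529

Total count: 5 + 4 + 10 + 11 + 11 + 7 = 48.
Total exposure: 6 weeks.
By Gamma–Poisson conjugacy, the posterior is Gamma(α + Σx, β + Σt) = Gamma(33 + 48, 17 + 6) = Gamma(81, 23).
Posterior variance = α'/β'² = 81/529.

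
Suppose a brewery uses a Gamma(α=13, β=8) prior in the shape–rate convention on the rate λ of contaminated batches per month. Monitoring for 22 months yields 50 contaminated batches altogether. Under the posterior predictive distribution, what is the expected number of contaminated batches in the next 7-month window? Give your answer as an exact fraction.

Total count 50 over total exposure 22 months.
Gamma(α, β) with Poisson data over total exposure Σt gives posterior Gamma(α+Σx, β+Σt) = Gamma(63, 30).
Predictive mean over a 7-month window = T·E[λ|data] = 7·63/30 = 147/10.

147/10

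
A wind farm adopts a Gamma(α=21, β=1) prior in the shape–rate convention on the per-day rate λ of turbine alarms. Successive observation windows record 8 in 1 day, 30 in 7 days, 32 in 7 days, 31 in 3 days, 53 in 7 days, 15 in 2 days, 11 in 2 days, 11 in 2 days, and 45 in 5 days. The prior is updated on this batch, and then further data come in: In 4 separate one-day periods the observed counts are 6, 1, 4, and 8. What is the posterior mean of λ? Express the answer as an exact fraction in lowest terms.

Total count: 8 + 30 + 32 + 31 + 53 + 15 + 11 + 11 + 45 = 236.
Total exposure: 1 + 7 + 7 + 3 + 7 + 2 + 2 + 2 + 5 = 36 days.
After the first batch: Gamma(21 + 236, 1 + 36) = Gamma(257, 37).
Total count: 6 + 1 + 4 + 8 = 19.
Total exposure: 4 days.
After the second batch: Gamma(257 + 19, 37 + 4) = Gamma(276, 41).
Posterior mean = α'/β' = 276/41.

276/41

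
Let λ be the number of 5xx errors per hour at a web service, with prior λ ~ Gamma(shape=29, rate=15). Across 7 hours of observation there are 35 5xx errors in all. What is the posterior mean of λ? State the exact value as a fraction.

32/11

Total count 35 over total exposure 7 hours.
Gamma(α, β) with Poisson data over total exposure Σt gives posterior Gamma(α+Σx, β+Σt) = Gamma(64, 22).
Posterior mean = α'/β' = 64/22 = 32/11.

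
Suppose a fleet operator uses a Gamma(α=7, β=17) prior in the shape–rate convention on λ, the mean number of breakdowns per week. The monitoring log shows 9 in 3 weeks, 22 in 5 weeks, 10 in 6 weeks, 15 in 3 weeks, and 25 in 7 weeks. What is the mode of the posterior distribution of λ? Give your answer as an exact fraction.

87/41

Total count: 9 + 22 + 10 + 15 + 25 = 81.
Total exposure: 3 + 5 + 6 + 3 + 7 = 24 weeks.
Conjugate update: add total count to the shape and total exposure to the rate, giving Gamma(88, 41).
Posterior mode = (α'−1)/β' = 87/41.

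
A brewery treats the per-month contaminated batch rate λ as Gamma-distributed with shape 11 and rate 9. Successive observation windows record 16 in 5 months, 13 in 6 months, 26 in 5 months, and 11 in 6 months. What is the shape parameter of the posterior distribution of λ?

Total count: 16 + 13 + 26 + 11 = 66.
Total exposure: 5 + 6 + 5 + 6 = 22 months.
The Gamma prior is conjugate for the Poisson rate, so λ | data ~ Gamma(11+66, 9+22) = Gamma(77, 31).

77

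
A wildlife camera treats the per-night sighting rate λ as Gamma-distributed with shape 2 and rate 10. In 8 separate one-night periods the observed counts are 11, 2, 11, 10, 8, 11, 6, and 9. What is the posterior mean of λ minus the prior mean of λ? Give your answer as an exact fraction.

Total count: 11 + 2 + 11 + 10 + 8 + 11 + 6 + 9 = 68.
Total exposure: 8 nights.
By Gamma–Poisson conjugacy, the posterior is Gamma(α + Σx, β + Σt) = Gamma(2 + 68, 10 + 8) = Gamma(70, 18).
Posterior mean = 70/18 = 35/9; prior mean = 2/10 = 1/5. Difference = 35/9 − 1/5 = 166/45.

166/45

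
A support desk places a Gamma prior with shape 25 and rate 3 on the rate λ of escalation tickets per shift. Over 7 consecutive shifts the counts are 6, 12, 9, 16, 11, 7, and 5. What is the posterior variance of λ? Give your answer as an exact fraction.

Total count: 6 + 12 + 9 + 16 + 11 + 7 + 5 = 66.
Total exposure: 7 shifts.
Posterior: α' = 25 + 66 = 91, β' = 3 + 7 = 10.
Posterior variance = α'/β'² = 91/100.

91/100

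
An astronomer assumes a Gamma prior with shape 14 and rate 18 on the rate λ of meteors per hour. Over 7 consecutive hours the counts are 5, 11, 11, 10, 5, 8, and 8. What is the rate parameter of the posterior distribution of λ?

25

Total count: 5 + 11 + 11 + 10 + 5 + 8 + 8 = 58.
Total exposure: 7 hours.
Conjugate update: add total count to the shape and total exposure to the rate, giving Gamma(72, 25).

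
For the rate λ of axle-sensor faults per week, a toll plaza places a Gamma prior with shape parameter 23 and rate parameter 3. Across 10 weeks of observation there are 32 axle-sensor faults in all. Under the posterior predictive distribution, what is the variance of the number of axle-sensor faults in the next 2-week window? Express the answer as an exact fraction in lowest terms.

Total count 32 over total exposure 10 weeks.
Gamma(α, β) with Poisson data over total exposure Σt gives posterior Gamma(α+Σx, β+Σt) = Gamma(55, 13).
The posterior predictive for a window of length T is Negative Binomial with variance T·α'·(β'+T)/β'² = 2·55·15/169 = 1650/169.

1650/169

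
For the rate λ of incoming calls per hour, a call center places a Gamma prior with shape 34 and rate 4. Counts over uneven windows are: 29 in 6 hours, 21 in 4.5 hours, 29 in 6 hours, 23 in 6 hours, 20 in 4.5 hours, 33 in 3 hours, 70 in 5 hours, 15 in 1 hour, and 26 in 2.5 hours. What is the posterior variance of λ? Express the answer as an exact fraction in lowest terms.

Total count: 29 + 21 + 29 + 23 + 20 + 33 + 70 + 15 + 26 = 266.
Total exposure: 6 + 4.5 + 6 + 6 + 4.5 + 3 + 5 + 1 + 2.5 = 38.5 hours.
Gamma(α, β) with Poisson data over total exposure Σt gives posterior Gamma(α+Σx, β+Σt) = Gamma(300, 85/2).
Posterior variance = α'/β'² = 300/(7225/4) = 48/289.

48/289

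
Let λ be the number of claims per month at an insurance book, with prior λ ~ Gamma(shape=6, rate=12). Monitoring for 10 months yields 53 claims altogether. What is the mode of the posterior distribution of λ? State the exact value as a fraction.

29/11

Total count 53 over total exposure 10 months.
Conjugate update: add total count to the shape and total exposure to the rate, giving Gamma(59, 22).
Posterior mode = (α'−1)/β' = 58/22 = 29/11.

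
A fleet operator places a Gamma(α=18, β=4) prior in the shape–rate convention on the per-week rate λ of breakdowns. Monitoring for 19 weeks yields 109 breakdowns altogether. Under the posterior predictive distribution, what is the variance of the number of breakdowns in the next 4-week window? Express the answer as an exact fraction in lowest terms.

13716/529

Total count 109 over total exposure 19 weeks.
Gamma(α, β) with Poisson data over total exposure Σt gives posterior Gamma(α+Σx, β+Σt) = Gamma(127, 23).
The posterior predictive for a window of length T is Negative Binomial with variance T·α'·(β'+T)/β'² = 4·127·27/529 = 13716/529.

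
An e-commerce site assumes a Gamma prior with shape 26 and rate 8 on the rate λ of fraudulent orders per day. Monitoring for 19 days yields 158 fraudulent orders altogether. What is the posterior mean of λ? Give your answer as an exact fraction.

Total count 158 over total exposure 19 days.
The Gamma prior is conjugate for the Poisson rate, so λ | data ~ Gamma(26+158, 8+19) = Gamma(184, 27).
Posterior mean = α'/β' = 184/27.

184/27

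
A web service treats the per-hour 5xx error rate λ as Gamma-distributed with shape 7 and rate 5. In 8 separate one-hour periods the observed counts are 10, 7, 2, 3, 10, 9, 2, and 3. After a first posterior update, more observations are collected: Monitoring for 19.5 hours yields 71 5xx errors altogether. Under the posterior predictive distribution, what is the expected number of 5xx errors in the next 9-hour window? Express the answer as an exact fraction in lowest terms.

2232/65

Total count: 10 + 7 + 2 + 3 + 10 + 9 + 2 + 3 = 46.
Total exposure: 8 hours.
After the first batch: Gamma(7 + 46, 5 + 8) = Gamma(53, 13).
Total count 71 over total exposure 19.5 hours.
After the second batch: Gamma(53 + 71, 13 + 19.5) = Gamma(124, 65/2).
Predictive mean over a 9-hour window = T·E[λ|data] = 9·124/(65/2) = 2232/65.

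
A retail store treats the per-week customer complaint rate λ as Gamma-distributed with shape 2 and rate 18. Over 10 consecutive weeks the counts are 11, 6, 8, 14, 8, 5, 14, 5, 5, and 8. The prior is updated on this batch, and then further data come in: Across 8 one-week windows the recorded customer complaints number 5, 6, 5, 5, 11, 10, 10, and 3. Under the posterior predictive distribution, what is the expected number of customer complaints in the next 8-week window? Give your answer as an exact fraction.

Total count: 11 + 6 + 8 + 14 + 8 + 5 + 14 + 5 + 5 + 8 = 84.
Total exposure: 10 weeks.
After the first batch: Gamma(2 + 84, 18 + 10) = Gamma(86, 28).
Total count: 5 + 6 + 5 + 5 + 11 + 10 + 10 + 3 = 55.
Total exposure: 8 weeks.
After the second batch: Gamma(86 + 55, 28 + 8) = Gamma(141, 36).
Predictive mean over an 8-week window = T·E[λ|data] = 8·141/36 = 94/3.

94/3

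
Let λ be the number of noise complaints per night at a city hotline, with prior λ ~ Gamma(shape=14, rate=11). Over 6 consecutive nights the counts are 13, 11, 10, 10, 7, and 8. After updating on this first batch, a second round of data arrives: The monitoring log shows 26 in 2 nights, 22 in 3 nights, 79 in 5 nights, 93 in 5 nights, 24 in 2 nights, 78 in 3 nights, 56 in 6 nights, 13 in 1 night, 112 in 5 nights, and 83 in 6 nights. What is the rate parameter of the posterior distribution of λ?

Total count: 13 + 11 + 10 + 10 + 7 + 8 = 59.
Total exposure: 6 nights.
After the first batch: Gamma(14 + 59, 11 + 6) = Gamma(73, 17).
Total count: 26 + 22 + 79 + 93 + 24 + 78 + 56 + 13 + 112 + 83 = 586.
Total exposure: 2 + 3 + 5 + 5 + 2 + 3 + 6 + 1 + 5 + 6 = 38 nights.
After the second batch: Gamma(73 + 586, 17 + 38) = Gamma(659, 55).

55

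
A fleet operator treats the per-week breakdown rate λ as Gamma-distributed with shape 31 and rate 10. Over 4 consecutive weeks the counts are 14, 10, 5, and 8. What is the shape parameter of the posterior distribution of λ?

Total count: 14 + 10 + 5 + 8 = 37.
Total exposure: 4 weeks.
Conjugate update: add total count to the shape and total exposure to the rate, giving Gamma(68, 14).

68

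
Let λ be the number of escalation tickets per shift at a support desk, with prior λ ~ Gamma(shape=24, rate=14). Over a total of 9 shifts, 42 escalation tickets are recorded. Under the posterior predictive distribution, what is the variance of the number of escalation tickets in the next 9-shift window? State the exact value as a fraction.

Total count 42 over total exposure 9 shifts.
Conjugate update: add total count to the shape and total exposure to the rate, giving Gamma(66, 23).
The posterior predictive for a window of length T is Negative Binomial with variance T·α'·(β'+T)/β'² = 9·66·32/529 = 19008/529.

19008/529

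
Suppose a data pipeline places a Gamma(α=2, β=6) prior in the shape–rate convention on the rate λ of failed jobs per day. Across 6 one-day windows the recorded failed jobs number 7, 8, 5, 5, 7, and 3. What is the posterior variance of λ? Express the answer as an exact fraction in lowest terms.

Total count: 7 + 8 + 5 + 5 + 7 + 3 = 35.
Total exposure: 6 days.
The Gamma prior is conjugate for the Poisson rate, so λ | data ~ Gamma(2+35, 6+6) = Gamma(37, 12).
Posterior variance = α'/β'² = 37/144.

37/144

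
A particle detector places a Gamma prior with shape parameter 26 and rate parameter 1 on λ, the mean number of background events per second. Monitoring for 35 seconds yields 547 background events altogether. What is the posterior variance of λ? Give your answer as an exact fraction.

191/432

Total count 547 over total exposure 35 seconds.
By Gamma–Poisson conjugacy, the posterior is Gamma(α + Σx, β + Σt) = Gamma(26 + 547, 1 + 35) = Gamma(573, 36).
Posterior variance = α'/β'² = 573/1296 = 191/432.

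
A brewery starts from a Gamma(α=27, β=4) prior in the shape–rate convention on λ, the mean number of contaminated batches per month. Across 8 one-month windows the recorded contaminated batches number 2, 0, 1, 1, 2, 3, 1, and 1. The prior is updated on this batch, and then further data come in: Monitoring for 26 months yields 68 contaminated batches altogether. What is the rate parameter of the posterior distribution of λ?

38

Total count: 2 + 0 + 1 + 1 + 2 + 3 + 1 + 1 = 11.
Total exposure: 8 months.
After the first batch: Gamma(27 + 11, 4 + 8) = Gamma(38, 12).
Total count 68 over total exposure 26 months.
After the second batch: Gamma(38 + 68, 12 + 26) = Gamma(106, 38).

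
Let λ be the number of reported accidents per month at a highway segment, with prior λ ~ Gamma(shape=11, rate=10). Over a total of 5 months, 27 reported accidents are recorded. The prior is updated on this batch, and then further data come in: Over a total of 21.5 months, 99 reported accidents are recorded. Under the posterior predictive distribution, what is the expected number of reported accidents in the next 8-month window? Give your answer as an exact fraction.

2192/73

Total count 27 over total exposure 5 months.
After the first batch: Gamma(11 + 27, 10 + 5) = Gamma(38, 15).
Total count 99 over total exposure 21.5 months.
After the second batch: Gamma(38 + 99, 15 + 21.5) = Gamma(137, 73/2).
Predictive mean over an 8-month window = T·E[λ|data] = 8·137/(73/2) = 2192/73.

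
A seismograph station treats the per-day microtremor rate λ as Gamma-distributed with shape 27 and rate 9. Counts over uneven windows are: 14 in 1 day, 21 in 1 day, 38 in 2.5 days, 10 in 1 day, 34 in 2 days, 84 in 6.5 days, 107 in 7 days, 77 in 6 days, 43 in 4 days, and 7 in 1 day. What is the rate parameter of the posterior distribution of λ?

Total count: 14 + 21 + 38 + 10 + 34 + 84 + 107 + 77 + 43 + 7 = 435.
Total exposure: 1 + 1 + 2.5 + 1 + 2 + 6.5 + 7 + 6 + 4 + 1 = 32 days.
Conjugate update: add total count to the shape and total exposure to the rate, giving Gamma(462, 41).

41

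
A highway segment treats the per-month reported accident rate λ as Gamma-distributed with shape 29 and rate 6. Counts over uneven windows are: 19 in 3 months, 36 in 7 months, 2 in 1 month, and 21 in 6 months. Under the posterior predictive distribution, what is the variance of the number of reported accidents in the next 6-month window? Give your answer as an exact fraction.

18618/529

Total count: 19 + 36 + 2 + 21 = 78.
Total exposure: 3 + 7 + 1 + 6 = 17 months.
The Gamma prior is conjugate for the Poisson rate, so λ | data ~ Gamma(29+78, 6+17) = Gamma(107, 23).
The posterior predictive for a window of length T is Negative Binomial with variance T·α'·(β'+T)/β'² = 6·107·29/529 = 18618/529.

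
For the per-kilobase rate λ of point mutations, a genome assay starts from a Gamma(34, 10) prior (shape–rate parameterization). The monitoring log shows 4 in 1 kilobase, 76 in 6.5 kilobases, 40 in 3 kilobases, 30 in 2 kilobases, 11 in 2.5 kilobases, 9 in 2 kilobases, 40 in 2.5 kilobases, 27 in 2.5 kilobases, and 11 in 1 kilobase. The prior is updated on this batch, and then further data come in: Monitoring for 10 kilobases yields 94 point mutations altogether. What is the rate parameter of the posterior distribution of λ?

Total count: 4 + 76 + 40 + 30 + 11 + 9 + 40 + 27 + 11 = 248.
Total exposure: 1 + 6.5 + 3 + 2 + 2.5 + 2 + 2.5 + 2.5 + 1 = 23 kilobases.
After the first batch: Gamma(34 + 248, 10 + 23) = Gamma(282, 33).
Total count 94 over total exposure 10 kilobases.
After the second batch: Gamma(282 + 94, 33 + 10) = Gamma(376, 43).

43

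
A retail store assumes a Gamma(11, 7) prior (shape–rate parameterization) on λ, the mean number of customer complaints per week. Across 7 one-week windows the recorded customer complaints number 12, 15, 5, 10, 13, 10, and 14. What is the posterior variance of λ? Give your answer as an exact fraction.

45/98

Total count: 12 + 15 + 5 + 10 + 13 + 10 + 14 = 79.
Total exposure: 7 weeks.
By Gamma–Poisson conjugacy, the posterior is Gamma(α + Σx, β + Σt) = Gamma(11 + 79, 7 + 7) = Gamma(90, 14).
Posterior variance = α'/β'² = 90/196 = 45/98.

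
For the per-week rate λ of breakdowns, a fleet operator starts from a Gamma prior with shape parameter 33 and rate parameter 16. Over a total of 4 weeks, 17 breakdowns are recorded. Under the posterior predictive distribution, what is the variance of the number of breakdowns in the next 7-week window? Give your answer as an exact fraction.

189/8

Total count 17 over total exposure 4 weeks.
Conjugate update: add total count to the shape and total exposure to the rate, giving Gamma(50, 20).
The posterior predictive for a window of length T is Negative Binomial with variance T·α'·(β'+T)/β'² = 7·50·27/400 = 189/8.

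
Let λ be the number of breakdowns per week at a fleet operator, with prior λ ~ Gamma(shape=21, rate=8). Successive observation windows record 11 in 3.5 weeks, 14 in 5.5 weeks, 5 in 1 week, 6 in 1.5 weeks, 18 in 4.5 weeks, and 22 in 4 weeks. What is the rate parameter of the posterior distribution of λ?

Total count: 11 + 14 + 5 + 6 + 18 + 22 = 76.
Total exposure: 3.5 + 5.5 + 1 + 1.5 + 4.5 + 4 = 20 weeks.
The Gamma prior is conjugate for the Poisson rate, so λ | data ~ Gamma(21+76, 8+20) = Gamma(97, 28).

28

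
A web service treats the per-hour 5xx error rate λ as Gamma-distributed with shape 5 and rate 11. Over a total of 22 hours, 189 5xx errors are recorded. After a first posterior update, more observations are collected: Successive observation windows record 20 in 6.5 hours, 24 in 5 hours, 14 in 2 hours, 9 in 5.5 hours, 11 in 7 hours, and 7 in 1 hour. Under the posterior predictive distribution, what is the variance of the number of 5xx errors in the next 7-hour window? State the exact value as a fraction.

Total count 189 over total exposure 22 hours.
After the first batch: Gamma(5 + 189, 11 + 22) = Gamma(194, 33).
Total count: 20 + 24 + 14 + 9 + 11 + 7 = 85.
Total exposure: 6.5 + 5 + 2 + 5.5 + 7 + 1 = 27 hours.
After the second batch: Gamma(194 + 85, 33 + 27) = Gamma(279, 60).
The posterior predictive for a window of length T is Negative Binomial with variance T·α'·(β'+T)/β'² = 7·279·67/3600 = 14539/400.

14539/400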